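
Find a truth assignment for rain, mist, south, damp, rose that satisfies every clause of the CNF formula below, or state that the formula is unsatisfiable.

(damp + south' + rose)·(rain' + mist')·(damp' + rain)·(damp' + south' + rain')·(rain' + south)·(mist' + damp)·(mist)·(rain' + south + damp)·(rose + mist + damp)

UNSATISFIABLE

(mist) alone gives mist = 1.
(rain') alone gives rain = 0.
(damp') alone gives damp = 0.
That conflicts with the unit clause (damp).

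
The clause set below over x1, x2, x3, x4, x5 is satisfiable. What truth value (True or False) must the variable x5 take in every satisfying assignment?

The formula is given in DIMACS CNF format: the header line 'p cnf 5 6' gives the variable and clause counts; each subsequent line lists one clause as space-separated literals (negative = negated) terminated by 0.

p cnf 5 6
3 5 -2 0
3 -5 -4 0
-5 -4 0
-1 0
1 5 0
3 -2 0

Suppose x5 = False.
(¬x1) alone gives x1 = False.
But (x1) is also a unit clause — contradiction.
So every satisfying assignment has x5 = True.

True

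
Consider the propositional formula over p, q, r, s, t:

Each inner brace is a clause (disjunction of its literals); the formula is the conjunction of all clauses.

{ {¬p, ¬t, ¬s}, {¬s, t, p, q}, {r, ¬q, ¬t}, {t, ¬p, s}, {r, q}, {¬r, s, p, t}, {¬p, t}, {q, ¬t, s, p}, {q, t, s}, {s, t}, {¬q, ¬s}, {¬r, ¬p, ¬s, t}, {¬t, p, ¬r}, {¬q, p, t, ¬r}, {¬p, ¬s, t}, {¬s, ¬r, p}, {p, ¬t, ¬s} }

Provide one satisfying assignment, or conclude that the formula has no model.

Try r = True.
Try p = True.
The clause (t) is unit, so t = True.
The clause (¬s) is unit, so s = False.
Every clause is now satisfied; q is unconstrained.

p ↦ True; q ↦ True; r ↦ True; s ↦ False; t ↦ True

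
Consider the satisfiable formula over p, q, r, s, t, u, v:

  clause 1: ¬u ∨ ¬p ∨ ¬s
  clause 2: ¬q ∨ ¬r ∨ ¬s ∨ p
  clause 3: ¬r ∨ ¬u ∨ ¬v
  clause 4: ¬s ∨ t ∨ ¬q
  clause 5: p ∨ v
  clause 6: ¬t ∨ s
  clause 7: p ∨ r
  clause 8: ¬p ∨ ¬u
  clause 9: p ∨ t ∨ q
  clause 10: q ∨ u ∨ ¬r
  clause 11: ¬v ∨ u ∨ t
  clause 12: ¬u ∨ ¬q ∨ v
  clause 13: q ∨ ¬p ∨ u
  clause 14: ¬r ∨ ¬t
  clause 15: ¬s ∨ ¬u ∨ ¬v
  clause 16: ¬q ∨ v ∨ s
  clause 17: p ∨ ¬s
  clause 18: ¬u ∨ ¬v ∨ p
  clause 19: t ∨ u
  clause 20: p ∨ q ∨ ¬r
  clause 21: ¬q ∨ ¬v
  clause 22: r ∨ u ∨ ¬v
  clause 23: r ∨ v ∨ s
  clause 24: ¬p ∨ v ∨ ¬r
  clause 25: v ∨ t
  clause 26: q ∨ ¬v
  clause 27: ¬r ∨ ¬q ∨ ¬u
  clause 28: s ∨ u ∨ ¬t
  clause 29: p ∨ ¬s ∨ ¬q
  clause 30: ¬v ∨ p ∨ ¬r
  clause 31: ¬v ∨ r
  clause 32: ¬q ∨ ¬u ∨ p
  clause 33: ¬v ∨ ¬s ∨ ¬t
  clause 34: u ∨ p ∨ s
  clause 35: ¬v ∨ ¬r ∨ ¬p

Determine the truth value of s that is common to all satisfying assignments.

Suppose s = False.
The clause (¬t) is unit, so t = False.
The clause (u) is unit, so u = True.
The clause (¬p) is unit, so p = False.
The clause (v) is unit, so v = True.
Now (¬v) is unsatisfied and unit — conflict.
So every satisfying assignment has s = True.

True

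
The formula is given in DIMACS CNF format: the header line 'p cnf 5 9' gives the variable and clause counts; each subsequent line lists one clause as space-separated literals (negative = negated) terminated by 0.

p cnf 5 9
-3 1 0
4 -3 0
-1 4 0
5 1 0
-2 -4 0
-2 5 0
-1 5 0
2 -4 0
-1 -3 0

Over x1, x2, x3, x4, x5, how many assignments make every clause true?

2

There are 2^5 = 32 truth assignments over (x1, x2, x3, x4, x5).
Split on x5. With x5 = True, the clauses containing x5 are satisfied and ¬x5 drops from the rest; 2 of the 2^4 = 16 assignments to the other variables satisfy what remains.
With x5 = False, by the same count on the reduced clause set, 0 assignments work.
Total: 2 + 0 = 2.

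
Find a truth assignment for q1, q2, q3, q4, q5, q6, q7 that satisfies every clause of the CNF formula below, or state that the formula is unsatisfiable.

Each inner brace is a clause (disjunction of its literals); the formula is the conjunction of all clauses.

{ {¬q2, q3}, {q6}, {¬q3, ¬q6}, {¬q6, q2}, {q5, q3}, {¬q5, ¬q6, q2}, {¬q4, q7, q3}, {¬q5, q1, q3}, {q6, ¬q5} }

From the singleton clause (q6), q6 = True.
From the singleton clause (¬q3), q3 = False.
From the singleton clause (¬q2), q2 = False.
But (q2) is also a unit clause — contradiction.

UNSATISFIABLE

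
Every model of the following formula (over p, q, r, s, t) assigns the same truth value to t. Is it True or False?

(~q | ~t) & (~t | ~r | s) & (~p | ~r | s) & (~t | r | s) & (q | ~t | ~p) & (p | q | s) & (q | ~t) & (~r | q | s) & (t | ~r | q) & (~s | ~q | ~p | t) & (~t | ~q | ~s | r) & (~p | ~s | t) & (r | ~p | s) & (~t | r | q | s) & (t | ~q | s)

Suppose t = 1.
(~q) alone gives q = 0.
But (q) is also a unit clause — contradiction.
So every satisfying assignment has t = False.

False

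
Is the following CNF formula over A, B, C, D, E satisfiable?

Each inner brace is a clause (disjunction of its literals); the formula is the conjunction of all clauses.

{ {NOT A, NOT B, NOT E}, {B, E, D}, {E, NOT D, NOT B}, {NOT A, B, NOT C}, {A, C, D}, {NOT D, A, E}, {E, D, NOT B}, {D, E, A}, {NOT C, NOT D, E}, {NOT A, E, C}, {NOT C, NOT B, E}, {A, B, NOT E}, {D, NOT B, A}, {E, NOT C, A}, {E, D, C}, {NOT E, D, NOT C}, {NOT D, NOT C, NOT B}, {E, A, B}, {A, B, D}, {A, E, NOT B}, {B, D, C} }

Case A = true:
Case B = false:
(NOT C) alone gives C = false.
(E) alone gives E = true.
(D) alone gives D = true.
Every clause now holds.
A satisfying assignment: A: true,  B: false,  C: false,  D: true,  E: true.

Satisfiable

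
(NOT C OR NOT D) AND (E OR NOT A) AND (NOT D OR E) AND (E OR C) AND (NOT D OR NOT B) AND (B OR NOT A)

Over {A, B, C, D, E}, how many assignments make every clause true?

9

There are 2^5 = 32 truth assignments over (A, B, C, D, E).
Split on C. With C = true, the clauses containing C are satisfied and NOT C drops from the rest; 5 of the 2^4 = 16 assignments to the other variables satisfy what remains.
With C = false, by the same count on the reduced clause set, 4 assignments work.
(One model: A=F, B=F, C=F, D=F, E=T.)
Total: 5 + 4 = 9.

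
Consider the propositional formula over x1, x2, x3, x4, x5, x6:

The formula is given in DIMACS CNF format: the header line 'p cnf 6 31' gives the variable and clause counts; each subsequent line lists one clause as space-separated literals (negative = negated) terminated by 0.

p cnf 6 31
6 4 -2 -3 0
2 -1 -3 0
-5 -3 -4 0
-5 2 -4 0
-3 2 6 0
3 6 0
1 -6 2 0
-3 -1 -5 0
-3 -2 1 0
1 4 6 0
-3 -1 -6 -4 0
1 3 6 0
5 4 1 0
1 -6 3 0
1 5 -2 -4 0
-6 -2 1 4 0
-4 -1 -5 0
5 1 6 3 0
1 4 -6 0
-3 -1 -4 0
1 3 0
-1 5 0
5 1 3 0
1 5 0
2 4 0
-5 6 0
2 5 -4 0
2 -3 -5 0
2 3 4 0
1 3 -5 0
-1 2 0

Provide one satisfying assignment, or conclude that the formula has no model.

x1 ↦ True; x2 ↦ True; x3 ↦ False; x4 ↦ False; x5 ↦ True; x6 ↦ True

Case x3 = False:
The clause (x6) is unit, so x6 = True.
The clause (x1) is unit, so x1 = True.
The clause (x5) is unit, so x5 = True.
The clause (¬x4) is unit, so x4 = False.
The clause (x2) is unit, so x2 = True.
This assignment satisfies each clause.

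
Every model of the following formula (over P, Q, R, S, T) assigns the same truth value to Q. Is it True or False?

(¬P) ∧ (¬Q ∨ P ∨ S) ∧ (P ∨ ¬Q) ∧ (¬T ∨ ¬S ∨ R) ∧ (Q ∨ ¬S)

False

Suppose Q = True.
From the singleton clause (¬P), P = False.
Now (P) is unsatisfied and unit — conflict.
So every satisfying assignment has Q = False.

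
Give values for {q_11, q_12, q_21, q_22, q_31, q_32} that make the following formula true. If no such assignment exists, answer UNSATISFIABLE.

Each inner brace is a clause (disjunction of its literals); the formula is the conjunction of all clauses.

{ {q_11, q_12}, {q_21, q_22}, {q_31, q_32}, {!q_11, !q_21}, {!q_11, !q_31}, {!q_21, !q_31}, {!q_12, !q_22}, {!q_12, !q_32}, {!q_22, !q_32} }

Try q_11 = true.
(!q_21) alone gives q_21 = false.
(q_22) alone gives q_22 = true.
(!q_31) alone gives q_31 = false.
(q_32) alone gives q_32 = true.
But (!q_32) is also a unit clause — contradiction.
Undo q_11 and try q_11 = false.
(q_12) alone gives q_12 = true.
(!q_22) alone gives q_22 = false.
(q_21) alone gives q_21 = true.
(!q_31) alone gives q_31 = false.
(q_32) alone gives q_32 = true.
But (!q_32) is also a unit clause — contradiction.
Neither q_11 = true nor q_11 = false works.

UNSATISFIABLE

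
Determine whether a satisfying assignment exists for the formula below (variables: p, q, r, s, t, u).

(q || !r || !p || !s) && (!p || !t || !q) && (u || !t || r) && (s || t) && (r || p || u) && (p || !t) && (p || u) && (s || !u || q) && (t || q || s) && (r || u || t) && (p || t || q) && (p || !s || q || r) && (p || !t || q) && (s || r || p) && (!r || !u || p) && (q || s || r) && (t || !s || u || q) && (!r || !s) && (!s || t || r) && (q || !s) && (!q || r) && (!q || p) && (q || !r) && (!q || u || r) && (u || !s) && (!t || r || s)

Suppose s = true.
From the singleton clause (!r), r = false.
From the singleton clause (t), t = true.
From the singleton clause (u), u = true.
From the singleton clause (p), p = true.
From the singleton clause (!q), q = false.
That conflicts with the unit clause (q).
Backtrack on s: now try s = false.
From the singleton clause (t), t = true.
From the singleton clause (p), p = true.
From the singleton clause (!q), q = false.
From the singleton clause (!u), u = false.
From the singleton clause (r), r = true.
That conflicts with the unit clause (!r).
Both values of s lead to a conflict.
No assignment satisfies every clause.

Unsatisfiable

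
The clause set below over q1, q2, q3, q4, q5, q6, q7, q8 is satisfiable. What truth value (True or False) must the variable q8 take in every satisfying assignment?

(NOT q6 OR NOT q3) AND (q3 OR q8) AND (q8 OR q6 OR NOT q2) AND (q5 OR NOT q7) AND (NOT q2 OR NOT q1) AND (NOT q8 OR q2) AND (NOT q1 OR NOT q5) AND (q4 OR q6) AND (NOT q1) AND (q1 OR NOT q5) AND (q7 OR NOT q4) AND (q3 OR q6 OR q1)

Suppose q8 = false.
(q3) alone gives q3 = true.
(NOT q6) alone gives q6 = false.
(NOT q2) alone gives q2 = false.
(q4) alone gives q4 = true.
(NOT q1) alone gives q1 = false.
(NOT q5) alone gives q5 = false.
(NOT q7) alone gives q7 = false.
Now (q7) is unsatisfied and unit — conflict.
So every satisfying assignment has q8 = True.

True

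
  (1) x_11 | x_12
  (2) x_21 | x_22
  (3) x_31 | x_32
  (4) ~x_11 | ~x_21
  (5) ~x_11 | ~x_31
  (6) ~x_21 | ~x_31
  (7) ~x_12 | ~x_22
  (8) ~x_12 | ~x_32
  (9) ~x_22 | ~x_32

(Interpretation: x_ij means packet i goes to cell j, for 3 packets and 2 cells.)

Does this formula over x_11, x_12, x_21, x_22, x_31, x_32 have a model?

Branch on x_11: set x_11 = 1.
Unit clause (~x_21) forces x_21 = 0.
Unit clause (x_22) forces x_22 = 1.
Unit clause (~x_31) forces x_31 = 0.
Unit clause (x_32) forces x_32 = 1.
That conflicts with the unit clause (~x_32).
Undo x_11 and try x_11 = 0.
Unit clause (x_12) forces x_12 = 1.
Unit clause (~x_22) forces x_22 = 0.
Unit clause (x_21) forces x_21 = 1.
Unit clause (~x_31) forces x_31 = 0.
Unit clause (x_32) forces x_32 = 1.
That conflicts with the unit clause (~x_32).
Neither x_11 = 1 nor x_11 = 0 works.
No assignment satisfies every clause.

Unsatisfiable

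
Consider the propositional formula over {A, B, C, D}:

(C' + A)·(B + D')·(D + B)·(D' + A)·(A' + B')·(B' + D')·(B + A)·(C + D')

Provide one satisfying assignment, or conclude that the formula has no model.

Try C = 0.
Unit clause (D') forces D = 0.
Unit clause (B) forces B = 1.
Unit clause (A') forces A = 0.
This assignment satisfies each clause.

A: 0,  B: 1,  C: 0,  D: 0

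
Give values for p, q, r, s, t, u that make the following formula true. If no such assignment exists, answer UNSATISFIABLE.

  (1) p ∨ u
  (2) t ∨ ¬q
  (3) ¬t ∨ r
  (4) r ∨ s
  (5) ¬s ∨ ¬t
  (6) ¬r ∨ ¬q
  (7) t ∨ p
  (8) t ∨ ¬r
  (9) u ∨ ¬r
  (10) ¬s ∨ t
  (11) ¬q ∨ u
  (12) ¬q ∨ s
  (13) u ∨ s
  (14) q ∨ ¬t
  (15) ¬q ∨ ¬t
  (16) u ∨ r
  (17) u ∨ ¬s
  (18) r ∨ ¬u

UNSATISFIABLE

Branch on p: set p = True.
Branch on t: set t = True.
From the singleton clause (r), r = True.
From the singleton clause (¬s), s = False.
From the singleton clause (¬q), q = False.
Now (q) is unsatisfied and unit — conflict.
That branch fails; take t = False instead.
From the singleton clause (¬q), q = False.
From the singleton clause (¬r), r = False.
From the singleton clause (s), s = True.
Now (¬s) is unsatisfied and unit — conflict.
Both values of t lead to a conflict.
That branch fails; take p = False instead.
From the singleton clause (u), u = True.
From the singleton clause (t), t = True.
From the singleton clause (r), r = True.
From the singleton clause (¬s), s = False.
From the singleton clause (¬q), q = False.
Now (q) is unsatisfied and unit — conflict.
Both values of p lead to a conflict.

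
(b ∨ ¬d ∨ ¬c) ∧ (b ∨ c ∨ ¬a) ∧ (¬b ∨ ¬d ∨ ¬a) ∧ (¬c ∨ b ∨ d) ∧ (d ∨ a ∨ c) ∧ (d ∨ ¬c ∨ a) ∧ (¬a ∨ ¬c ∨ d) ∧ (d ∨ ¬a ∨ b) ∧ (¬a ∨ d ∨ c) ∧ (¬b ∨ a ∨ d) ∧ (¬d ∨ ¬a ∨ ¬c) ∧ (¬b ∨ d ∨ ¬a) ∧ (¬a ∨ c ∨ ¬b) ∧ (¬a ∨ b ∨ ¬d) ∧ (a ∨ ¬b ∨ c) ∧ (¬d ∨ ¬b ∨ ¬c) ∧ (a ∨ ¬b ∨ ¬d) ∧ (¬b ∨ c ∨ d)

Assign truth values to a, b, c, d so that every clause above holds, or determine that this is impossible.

Branch on b: set b = False.
Branch on d: set d = True.
The clause (¬c) is unit, so c = False.
The clause (¬a) is unit, so a = False.
This assignment satisfies each clause.

a ↦ False,  b ↦ False,  c ↦ False,  d ↦ True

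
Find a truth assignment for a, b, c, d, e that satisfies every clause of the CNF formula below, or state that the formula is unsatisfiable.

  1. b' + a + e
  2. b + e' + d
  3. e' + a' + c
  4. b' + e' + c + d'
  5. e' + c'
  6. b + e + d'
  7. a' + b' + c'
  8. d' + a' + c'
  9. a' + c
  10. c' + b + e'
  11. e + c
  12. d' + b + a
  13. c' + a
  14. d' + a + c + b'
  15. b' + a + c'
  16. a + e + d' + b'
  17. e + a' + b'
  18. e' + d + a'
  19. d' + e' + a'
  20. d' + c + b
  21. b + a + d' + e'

Try e = 0.
The clause (c) is unit, so c = 1.
The clause (a) is unit, so a = 1.
The clause (b') is unit, so b = 0.
The clause (d') is unit, so d = 0.
All clauses are satisfied.

a=1, b=0, c=1, d=0, e=0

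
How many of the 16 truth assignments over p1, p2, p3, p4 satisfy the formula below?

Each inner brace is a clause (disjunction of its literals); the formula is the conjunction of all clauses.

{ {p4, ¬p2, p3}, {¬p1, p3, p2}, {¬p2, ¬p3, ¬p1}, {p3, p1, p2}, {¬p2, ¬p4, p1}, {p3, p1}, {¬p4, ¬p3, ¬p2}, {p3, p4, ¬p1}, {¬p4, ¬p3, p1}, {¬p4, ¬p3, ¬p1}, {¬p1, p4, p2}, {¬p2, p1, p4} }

There are 2^4 = 16 truth assignments over (p1, p2, p3, p4).
Check each against the 12 clauses (columns in the order p1, p2, p3, p4):
  F F F F  ✗ fails (p3 ∨ p1 ∨ p2)
  F F F T  ✗ fails (p3 ∨ p1 ∨ p2)
  F F T F  ✓ satisfies all
  F F T T  ✗ fails (¬p4 ∨ ¬p3 ∨ p1)
  F T F F  ✗ fails (p4 ∨ ¬p2 ∨ p3)
  F T F T  ✗ fails (¬p2 ∨ ¬p4 ∨ p1)
  F T T F  ✗ fails (¬p2 ∨ p1 ∨ p4)
  F T T T  ✗ fails (¬p2 ∨ ¬p4 ∨ p1)
  T F F F  ✗ fails (¬p1 ∨ p3 ∨ p2)
  T F F T  ✗ fails (¬p1 ∨ p3 ∨ p2)
  T F T F  ✗ fails (¬p1 ∨ p4 ∨ p2)
  T F T T  ✗ fails (¬p4 ∨ ¬p3 ∨ ¬p1)
  T T F F  ✗ fails (p4 ∨ ¬p2 ∨ p3)
  T T F T  ✓ satisfies all
  T T T F  ✗ fails (¬p2 ∨ ¬p3 ∨ ¬p1)
  T T T T  ✗ fails (¬p2 ∨ ¬p3 ∨ ¬p1)
2 of the 16 rows are models.

2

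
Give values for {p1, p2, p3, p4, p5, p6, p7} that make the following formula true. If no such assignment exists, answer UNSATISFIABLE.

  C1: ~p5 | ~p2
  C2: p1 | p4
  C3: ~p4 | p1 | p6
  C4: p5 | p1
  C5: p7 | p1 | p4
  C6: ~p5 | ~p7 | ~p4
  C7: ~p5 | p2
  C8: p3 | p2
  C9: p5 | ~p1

UNSATISFIABLE

Case p5 = 0:
Unit clause (p1) forces p1 = 1.
But (~p1) is also a unit clause — contradiction.
Backtrack on p5: now try p5 = 1.
Unit clause (~p2) forces p2 = 0.
But (p2) is also a unit clause — contradiction.
Both values of p5 lead to a conflict.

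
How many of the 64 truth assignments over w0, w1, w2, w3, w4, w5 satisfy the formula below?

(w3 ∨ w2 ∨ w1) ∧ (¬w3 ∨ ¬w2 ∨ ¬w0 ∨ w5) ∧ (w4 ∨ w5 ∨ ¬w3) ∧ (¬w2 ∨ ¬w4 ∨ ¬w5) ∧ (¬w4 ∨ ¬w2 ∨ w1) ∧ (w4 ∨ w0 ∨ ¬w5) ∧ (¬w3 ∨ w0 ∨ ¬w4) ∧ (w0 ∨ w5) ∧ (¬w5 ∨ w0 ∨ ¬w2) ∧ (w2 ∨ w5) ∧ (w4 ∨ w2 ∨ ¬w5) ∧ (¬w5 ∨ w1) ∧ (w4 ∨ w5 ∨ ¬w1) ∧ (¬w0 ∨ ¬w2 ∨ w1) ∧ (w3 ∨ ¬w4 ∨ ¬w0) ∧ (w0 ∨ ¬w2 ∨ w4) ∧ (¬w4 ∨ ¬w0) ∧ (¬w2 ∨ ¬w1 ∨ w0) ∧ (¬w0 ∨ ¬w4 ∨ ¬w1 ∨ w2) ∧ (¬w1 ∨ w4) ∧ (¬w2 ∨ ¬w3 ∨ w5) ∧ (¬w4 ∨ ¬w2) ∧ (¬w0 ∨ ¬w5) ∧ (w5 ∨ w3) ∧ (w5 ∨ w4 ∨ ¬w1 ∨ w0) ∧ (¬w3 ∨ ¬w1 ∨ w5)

1

There are 2^6 = 64 truth assignments over (w0, w1, w2, w3, w4, w5).
Split on w5. With w5 = True, the clauses containing w5 are satisfied and ¬w5 drops from the rest; 1 of the 2^5 = 32 assignments to the other variables satisfy what remains.
With w5 = False, by the same count on the reduced clause set, 0 assignments work.
Total: 1 + 0 = 1.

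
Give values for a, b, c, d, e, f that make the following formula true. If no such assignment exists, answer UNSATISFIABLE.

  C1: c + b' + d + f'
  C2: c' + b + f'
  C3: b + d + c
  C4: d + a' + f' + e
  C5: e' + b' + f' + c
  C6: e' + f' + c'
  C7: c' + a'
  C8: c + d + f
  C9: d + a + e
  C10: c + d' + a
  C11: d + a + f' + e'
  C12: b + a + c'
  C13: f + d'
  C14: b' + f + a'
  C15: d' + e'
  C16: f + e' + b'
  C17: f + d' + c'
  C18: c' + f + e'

Case c = 0:
Case b = 0:
(d) alone gives d = 1.
(a) alone gives a = 1.
(f) alone gives f = 1.
(e') alone gives e = 0.
All clauses are satisfied.

a: 1,  b: 0,  c: 0,  d: 1,  e: 0,  f: 1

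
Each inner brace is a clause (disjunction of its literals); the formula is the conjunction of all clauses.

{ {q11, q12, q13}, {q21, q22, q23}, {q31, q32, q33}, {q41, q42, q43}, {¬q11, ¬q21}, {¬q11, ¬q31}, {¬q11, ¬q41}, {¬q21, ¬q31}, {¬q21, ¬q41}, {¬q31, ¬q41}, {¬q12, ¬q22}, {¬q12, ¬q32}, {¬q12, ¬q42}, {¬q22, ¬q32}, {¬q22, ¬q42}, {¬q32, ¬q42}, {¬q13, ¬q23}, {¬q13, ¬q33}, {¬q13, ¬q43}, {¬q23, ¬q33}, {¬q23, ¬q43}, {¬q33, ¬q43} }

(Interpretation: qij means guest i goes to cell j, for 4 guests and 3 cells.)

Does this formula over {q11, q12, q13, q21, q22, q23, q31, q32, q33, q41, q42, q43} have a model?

Case q11 = False:
Case q12 = True:
(¬q22) alone gives q22 = False.
(¬q32) alone gives q32 = False.
(¬q42) alone gives q42 = False.
Case q21 = True:
(¬q31) alone gives q31 = False.
(q33) alone gives q33 = True.
(¬q41) alone gives q41 = False.
(q43) alone gives q43 = True.
That conflicts with the unit clause (¬q43).
Backtrack on q21: now try q21 = False.
(q23) alone gives q23 = True.
(¬q13) alone gives q13 = False.
(¬q33) alone gives q33 = False.
(q31) alone gives q31 = True.
(¬q41) alone gives q41 = False.
(q43) alone gives q43 = True.
That conflicts with the unit clause (¬q43).
Either choice for q21 ends in contradiction.
Backtrack on q12: now try q12 = False.
(q13) alone gives q13 = True.
(¬q23) alone gives q23 = False.
(¬q33) alone gives q33 = False.
(¬q43) alone gives q43 = False.
Case q21 = True:
(¬q31) alone gives q31 = False.
(q32) alone gives q32 = True.
(¬q41) alone gives q41 = False.
(q42) alone gives q42 = True.
That conflicts with the unit clause (¬q42).
Backtrack on q21: now try q21 = False.
(q22) alone gives q22 = True.
(¬q32) alone gives q32 = False.
(q31) alone gives q31 = True.
(¬q41) alone gives q41 = False.
(q42) alone gives q42 = True.
That conflicts with the unit clause (¬q42).
Either choice for q21 ends in contradiction.
Either choice for q12 ends in contradiction.
Backtrack on q11: now try q11 = True.
(¬q21) alone gives q21 = False.
(¬q31) alone gives q31 = False.
(¬q41) alone gives q41 = False.
Case q22 = True:
(¬q12) alone gives q12 = False.
(¬q32) alone gives q32 = False.
(q33) alone gives q33 = True.
(¬q42) alone gives q42 = False.
(q43) alone gives q43 = True.
That conflicts with the unit clause (¬q43).
Backtrack on q22: now try q22 = False.
(q23) alone gives q23 = True.
(¬q13) alone gives q13 = False.
(¬q33) alone gives q33 = False.
(q32) alone gives q32 = True.
(¬q12) alone gives q12 = False.
(¬q42) alone gives q42 = False.
(q43) alone gives q43 = True.
That conflicts with the unit clause (¬q43).
Either choice for q22 ends in contradiction.
Either choice for q11 ends in contradiction.
No assignment satisfies every clause.

No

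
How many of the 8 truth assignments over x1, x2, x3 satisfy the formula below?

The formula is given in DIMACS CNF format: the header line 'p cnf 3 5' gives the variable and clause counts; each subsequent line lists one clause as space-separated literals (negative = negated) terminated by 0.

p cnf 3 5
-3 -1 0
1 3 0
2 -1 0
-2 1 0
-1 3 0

1

There are 2^3 = 8 truth assignments over (x1, x2, x3).
Check each against the 5 clauses (columns in the order x1, x2, x3):
  F F F  ✗ fails (x1 ∨ x3)
  F F T  ✓ satisfies all
  F T F  ✗ fails (x1 ∨ x3)
  F T T  ✗ fails (¬x2 ∨ x1)
  T F F  ✗ fails (x2 ∨ ¬x1)
  T F T  ✗ fails (¬x3 ∨ ¬x1)
  T T F  ✗ fails (¬x1 ∨ x3)
  T T T  ✗ fails (¬x3 ∨ ¬x1)
1 of the 8 rows is a model.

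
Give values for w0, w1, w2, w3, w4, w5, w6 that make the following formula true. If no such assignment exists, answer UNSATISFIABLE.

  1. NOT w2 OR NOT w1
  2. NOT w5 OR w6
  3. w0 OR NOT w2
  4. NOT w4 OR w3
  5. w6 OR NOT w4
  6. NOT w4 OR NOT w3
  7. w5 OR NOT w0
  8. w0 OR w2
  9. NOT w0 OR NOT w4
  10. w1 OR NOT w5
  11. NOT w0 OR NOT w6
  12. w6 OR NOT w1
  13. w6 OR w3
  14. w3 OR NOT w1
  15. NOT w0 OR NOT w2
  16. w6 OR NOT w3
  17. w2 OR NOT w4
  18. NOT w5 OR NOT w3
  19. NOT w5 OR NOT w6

Try w2 = false.
The clause (w0) is unit, so w0 = true.
The clause (w5) is unit, so w5 = true.
The clause (w6) is unit, so w6 = true.
Now (NOT w6) is unsatisfied and unit — conflict.
Undo w2 and try w2 = true.
The clause (NOT w1) is unit, so w1 = false.
The clause (w0) is unit, so w0 = true.
Now (NOT w0) is unsatisfied and unit — conflict.
Either choice for w2 ends in contradiction.

UNSATISFIABLE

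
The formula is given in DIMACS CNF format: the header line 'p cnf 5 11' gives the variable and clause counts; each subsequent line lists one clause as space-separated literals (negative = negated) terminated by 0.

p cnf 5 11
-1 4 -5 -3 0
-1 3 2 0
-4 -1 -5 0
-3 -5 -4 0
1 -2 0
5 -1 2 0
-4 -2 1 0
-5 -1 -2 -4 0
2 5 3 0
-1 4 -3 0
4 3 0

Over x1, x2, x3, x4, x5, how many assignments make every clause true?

6

There are 2^5 = 32 truth assignments over (x1, x2, x3, x4, x5).
Split on x2. With x2 = True, the clauses containing x2 are satisfied and ¬x2 drops from the rest; 2 of the 2^4 = 16 assignments to the other variables satisfy what remains.
With x2 = False, by the same count on the reduced clause set, 4 assignments work.
Total: 2 + 4 = 6.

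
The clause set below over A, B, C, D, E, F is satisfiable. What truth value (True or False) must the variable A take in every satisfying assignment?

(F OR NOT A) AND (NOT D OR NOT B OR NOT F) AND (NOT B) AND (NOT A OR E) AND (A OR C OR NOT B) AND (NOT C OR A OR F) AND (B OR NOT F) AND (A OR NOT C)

False

Suppose A = true.
The clause (F) is unit, so F = true.
The clause (NOT B) is unit, so B = false.
But (B) is also a unit clause — contradiction.
So every satisfying assignment has A = False.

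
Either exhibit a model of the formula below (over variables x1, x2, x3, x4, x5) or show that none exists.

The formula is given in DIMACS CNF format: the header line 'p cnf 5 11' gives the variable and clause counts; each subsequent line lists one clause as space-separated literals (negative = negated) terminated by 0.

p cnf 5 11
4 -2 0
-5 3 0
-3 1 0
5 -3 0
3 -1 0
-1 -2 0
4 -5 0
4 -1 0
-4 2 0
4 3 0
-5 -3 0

x1: False,  x2: True,  x3: False,  x4: True,  x5: False

Suppose x4 = True.
Unit clause (x2) forces x2 = True.
Unit clause (¬x1) forces x1 = False.
Unit clause (¬x3) forces x3 = False.
Unit clause (¬x5) forces x5 = False.
All clauses are satisfied.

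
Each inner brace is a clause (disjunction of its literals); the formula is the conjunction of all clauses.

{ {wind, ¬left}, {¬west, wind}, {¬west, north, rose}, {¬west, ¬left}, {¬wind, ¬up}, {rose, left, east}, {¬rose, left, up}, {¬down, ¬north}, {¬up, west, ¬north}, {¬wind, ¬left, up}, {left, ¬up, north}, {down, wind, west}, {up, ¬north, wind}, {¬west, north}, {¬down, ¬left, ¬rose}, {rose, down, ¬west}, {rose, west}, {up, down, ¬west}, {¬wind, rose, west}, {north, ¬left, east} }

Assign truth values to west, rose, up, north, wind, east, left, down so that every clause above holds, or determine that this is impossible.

Try wind = True.
Unit clause (¬up) forces up = False.
Unit clause (¬left) forces left = False.
Unit clause (¬rose) forces rose = False.
Unit clause (east) forces east = True.
Unit clause (west) forces west = True.
Unit clause (north) forces north = True.
Unit clause (¬down) forces down = False.
That conflicts with the unit clause (down).
So wind must be the other value — set wind = False.
Unit clause (¬left) forces left = False.
Unit clause (¬west) forces west = False.
Unit clause (down) forces down = True.
Unit clause (¬north) forces north = False.
Unit clause (¬up) forces up = False.
Unit clause (¬rose) forces rose = False.
That conflicts with the unit clause (rose).
Both values of wind lead to a conflict.

UNSATISFIABLE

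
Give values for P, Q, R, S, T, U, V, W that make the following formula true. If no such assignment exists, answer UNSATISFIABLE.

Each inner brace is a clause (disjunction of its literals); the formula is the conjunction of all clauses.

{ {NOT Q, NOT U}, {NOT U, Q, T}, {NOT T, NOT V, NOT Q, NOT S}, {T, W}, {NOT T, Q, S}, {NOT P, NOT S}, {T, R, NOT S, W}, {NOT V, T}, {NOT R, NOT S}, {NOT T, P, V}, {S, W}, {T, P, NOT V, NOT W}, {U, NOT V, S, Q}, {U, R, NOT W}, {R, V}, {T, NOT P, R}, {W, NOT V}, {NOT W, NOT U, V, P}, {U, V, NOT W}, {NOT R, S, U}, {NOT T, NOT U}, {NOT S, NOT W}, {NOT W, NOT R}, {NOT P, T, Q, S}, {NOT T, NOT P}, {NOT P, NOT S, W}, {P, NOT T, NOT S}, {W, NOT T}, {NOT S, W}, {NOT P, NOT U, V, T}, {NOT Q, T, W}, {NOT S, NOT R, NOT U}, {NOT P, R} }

UNSATISFIABLE

Branch on Q: set Q = false.
Branch on U: set U = false.
Branch on T: set T = true.
(S) alone gives S = true.
(NOT P) alone gives P = false.
Now (P) is unsatisfied and unit — conflict.
Backtrack on T: now try T = false.
(W) alone gives W = true.
(NOT V) alone gives V = false.
Now (V) is unsatisfied and unit — conflict.
Neither T = true nor T = false works.
Backtrack on U: now try U = true.
(T) alone gives T = true.
Now (NOT T) is unsatisfied and unit — conflict.
Neither U = true nor U = false works.
Backtrack on Q: now try Q = true.
(NOT U) alone gives U = false.
Branch on T: set T = true.
(NOT P) alone gives P = false.
(V) alone gives V = true.
(NOT S) alone gives S = false.
(W) alone gives W = true.
(R) alone gives R = true.
Now (NOT R) is unsatisfied and unit — conflict.
Backtrack on T: now try T = false.
(W) alone gives W = true.
(NOT V) alone gives V = false.
Now (V) is unsatisfied and unit — conflict.
Neither T = true nor T = false works.
Neither Q = true nor Q = false works.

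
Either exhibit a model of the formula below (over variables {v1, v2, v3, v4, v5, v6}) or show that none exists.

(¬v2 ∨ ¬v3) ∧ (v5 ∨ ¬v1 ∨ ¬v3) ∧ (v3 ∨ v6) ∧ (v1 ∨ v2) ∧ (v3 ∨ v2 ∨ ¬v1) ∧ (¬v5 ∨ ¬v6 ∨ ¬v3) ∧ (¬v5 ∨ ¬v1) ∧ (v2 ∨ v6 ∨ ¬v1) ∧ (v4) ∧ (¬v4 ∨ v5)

The clause (v4) is unit, so v4 = True.
The clause (v5) is unit, so v5 = True.
The clause (¬v1) is unit, so v1 = False.
The clause (v2) is unit, so v2 = True.
The clause (¬v3) is unit, so v3 = False.
The clause (v6) is unit, so v6 = True.
All clauses are satisfied.

v1 ↦ False; v2 ↦ True; v3 ↦ False; v4 ↦ True; v5 ↦ True; v6 ↦ True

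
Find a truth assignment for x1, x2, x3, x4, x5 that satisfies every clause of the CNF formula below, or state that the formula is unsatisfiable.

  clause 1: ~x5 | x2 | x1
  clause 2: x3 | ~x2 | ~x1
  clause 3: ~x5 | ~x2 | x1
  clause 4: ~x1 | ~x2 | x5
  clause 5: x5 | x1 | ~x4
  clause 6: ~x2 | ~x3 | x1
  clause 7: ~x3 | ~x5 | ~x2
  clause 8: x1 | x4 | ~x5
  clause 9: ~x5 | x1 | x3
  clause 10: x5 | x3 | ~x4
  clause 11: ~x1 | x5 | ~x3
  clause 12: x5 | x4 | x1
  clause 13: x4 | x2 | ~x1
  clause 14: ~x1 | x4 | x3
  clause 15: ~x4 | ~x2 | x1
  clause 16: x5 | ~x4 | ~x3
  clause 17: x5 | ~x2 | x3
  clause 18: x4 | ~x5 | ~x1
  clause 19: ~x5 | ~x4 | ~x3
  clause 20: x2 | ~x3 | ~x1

x1: 1,  x2: 0,  x3: 0,  x4: 1,  x5: 1

Case x5 = 1:
Case x2 = 0:
(x1) alone gives x1 = 1.
(x4) alone gives x4 = 1.
(~x3) alone gives x3 = 0.
All clauses are satisfied.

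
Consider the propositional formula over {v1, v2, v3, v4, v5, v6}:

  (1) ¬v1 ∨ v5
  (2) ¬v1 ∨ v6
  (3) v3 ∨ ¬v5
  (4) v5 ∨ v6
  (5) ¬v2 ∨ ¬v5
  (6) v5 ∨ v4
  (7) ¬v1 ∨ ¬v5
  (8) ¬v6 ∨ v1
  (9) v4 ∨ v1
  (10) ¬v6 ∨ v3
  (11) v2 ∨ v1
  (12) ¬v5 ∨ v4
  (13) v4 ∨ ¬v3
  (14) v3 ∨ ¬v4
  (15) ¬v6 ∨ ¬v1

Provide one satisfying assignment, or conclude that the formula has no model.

Case v1 = False:
The clause (¬v6) is unit, so v6 = False.
The clause (v5) is unit, so v5 = True.
The clause (v3) is unit, so v3 = True.
The clause (¬v2) is unit, so v2 = False.
Now (v2) is unsatisfied and unit — conflict.
Backtrack on v1: now try v1 = True.
The clause (v5) is unit, so v5 = True.
Now (¬v5) is unsatisfied and unit — conflict.
Both values of v1 lead to a conflict.

UNSATISFIABLE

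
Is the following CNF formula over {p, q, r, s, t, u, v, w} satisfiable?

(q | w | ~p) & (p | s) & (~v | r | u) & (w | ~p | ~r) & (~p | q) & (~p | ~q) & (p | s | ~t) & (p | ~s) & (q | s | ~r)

Branch on p: set p = 1.
From the singleton clause (q), q = 1.
But (~q) is also a unit clause — contradiction.
That branch fails; take p = 0 instead.
From the singleton clause (s), s = 1.
But (~s) is also a unit clause — contradiction.
Both values of p lead to a conflict.
No assignment satisfies every clause.

Unsatisfiable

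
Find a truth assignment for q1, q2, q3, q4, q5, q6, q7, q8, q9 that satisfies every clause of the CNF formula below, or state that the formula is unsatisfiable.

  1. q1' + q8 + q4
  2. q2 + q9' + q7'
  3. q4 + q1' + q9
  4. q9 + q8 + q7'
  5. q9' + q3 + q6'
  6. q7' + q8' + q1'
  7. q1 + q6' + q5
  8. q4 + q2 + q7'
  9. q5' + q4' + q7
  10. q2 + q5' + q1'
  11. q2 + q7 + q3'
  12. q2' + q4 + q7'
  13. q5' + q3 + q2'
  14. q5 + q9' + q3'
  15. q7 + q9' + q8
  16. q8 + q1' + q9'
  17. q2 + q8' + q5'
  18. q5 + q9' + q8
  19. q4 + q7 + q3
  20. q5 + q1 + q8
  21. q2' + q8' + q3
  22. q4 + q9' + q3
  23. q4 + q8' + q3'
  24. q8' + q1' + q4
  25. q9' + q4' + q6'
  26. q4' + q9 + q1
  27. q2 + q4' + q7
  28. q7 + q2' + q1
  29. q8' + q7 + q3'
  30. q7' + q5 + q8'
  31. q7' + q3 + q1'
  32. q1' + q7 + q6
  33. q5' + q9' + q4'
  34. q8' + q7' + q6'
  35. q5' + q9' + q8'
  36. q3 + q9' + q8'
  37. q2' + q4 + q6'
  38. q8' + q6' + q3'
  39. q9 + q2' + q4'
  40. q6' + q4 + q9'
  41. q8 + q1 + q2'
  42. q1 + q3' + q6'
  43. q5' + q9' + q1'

Case q1 = 0:
Case q6 = 0:
Case q5 = 1:
Case q4 = 0:
Case q2 = 1:
The clause (q7') is unit, so q7 = 0.
That conflicts with the unit clause (q7).
Undo q2 and try q2 = 0.
The clause (q7') is unit, so q7 = 0.
The clause (q3') is unit, so q3 = 0.
That conflicts with the unit clause (q3).
Either choice for q2 ends in contradiction.
Undo q4 and try q4 = 1.
The clause (q7) is unit, so q7 = 1.
The clause (q9) is unit, so q9 = 1.
That conflicts with the unit clause (q9').
Either choice for q4 ends in contradiction.
Undo q5 and try q5 = 0.
The clause (q8) is unit, so q8 = 1.
The clause (q7') is unit, so q7 = 0.
The clause (q2') is unit, so q2 = 0.
The clause (q3') is unit, so q3 = 0.
The clause (q4) is unit, so q4 = 1.
That conflicts with the unit clause (q4').
Either choice for q5 ends in contradiction.
Undo q6 and try q6 = 1.
The clause (q5) is unit, so q5 = 1.
The clause (q3') is unit, so q3 = 0.
The clause (q9') is unit, so q9 = 0.
The clause (q2') is unit, so q2 = 0.
The clause (q8') is unit, so q8 = 0.
The clause (q7') is unit, so q7 = 0.
The clause (q4') is unit, so q4 = 0.
That conflicts with the unit clause (q4).
Either choice for q6 ends in contradiction.
Undo q1 and try q1 = 1.
Case q8 = 1:
The clause (q7') is unit, so q7 = 0.
The clause (q4) is unit, so q4 = 1.
The clause (q5') is unit, so q5 = 0.
The clause (q2) is unit, so q2 = 1.
The clause (q3) is unit, so q3 = 1.
That conflicts with the unit clause (q3').
Undo q8 and try q8 = 0.
The clause (q4) is unit, so q4 = 1.
The clause (q9') is unit, so q9 = 0.
The clause (q7') is unit, so q7 = 0.
The clause (q5') is unit, so q5 = 0.
The clause (q2) is unit, so q2 = 1.
That conflicts with the unit clause (q2').
Either choice for q8 ends in contradiction.
Either choice for q1 ends in contradiction.

UNSATISFIABLE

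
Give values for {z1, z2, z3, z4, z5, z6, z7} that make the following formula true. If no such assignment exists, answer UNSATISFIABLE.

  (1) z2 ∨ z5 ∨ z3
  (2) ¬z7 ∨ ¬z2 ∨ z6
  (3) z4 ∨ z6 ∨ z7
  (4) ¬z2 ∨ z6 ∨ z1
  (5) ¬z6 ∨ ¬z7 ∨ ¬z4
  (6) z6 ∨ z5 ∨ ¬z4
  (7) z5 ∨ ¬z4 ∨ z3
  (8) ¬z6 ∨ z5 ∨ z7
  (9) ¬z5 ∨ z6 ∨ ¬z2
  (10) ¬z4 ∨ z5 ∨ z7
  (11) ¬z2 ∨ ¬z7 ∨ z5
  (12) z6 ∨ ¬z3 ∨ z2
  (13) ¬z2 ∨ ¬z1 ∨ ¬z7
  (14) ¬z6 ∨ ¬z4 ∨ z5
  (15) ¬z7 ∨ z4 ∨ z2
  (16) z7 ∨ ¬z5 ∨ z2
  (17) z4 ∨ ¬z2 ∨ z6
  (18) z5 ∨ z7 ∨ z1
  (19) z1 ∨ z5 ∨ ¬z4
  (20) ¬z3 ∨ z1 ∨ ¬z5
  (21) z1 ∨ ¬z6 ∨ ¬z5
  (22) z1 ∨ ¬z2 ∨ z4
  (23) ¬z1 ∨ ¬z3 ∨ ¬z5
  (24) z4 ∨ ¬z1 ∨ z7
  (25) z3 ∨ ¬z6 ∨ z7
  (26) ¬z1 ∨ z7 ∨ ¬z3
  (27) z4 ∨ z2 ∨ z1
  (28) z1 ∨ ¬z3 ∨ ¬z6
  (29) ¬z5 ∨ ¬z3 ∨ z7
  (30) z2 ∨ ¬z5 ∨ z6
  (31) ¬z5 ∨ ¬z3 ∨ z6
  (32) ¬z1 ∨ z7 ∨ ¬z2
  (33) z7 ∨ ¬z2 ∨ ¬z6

Branch on z2: set z2 = True.
Branch on z7: set z7 = False.
The clause (¬z1) is unit, so z1 = False.
The clause (z6) is unit, so z6 = True.
Now (¬z6) is unsatisfied and unit — conflict.
Backtrack on z7: now try z7 = True.
The clause (z6) is unit, so z6 = True.
The clause (¬z4) is unit, so z4 = False.
The clause (z5) is unit, so z5 = True.
The clause (¬z1) is unit, so z1 = False.
Now (z1) is unsatisfied and unit — conflict.
Neither z7 = True nor z7 = False works.
Backtrack on z2: now try z2 = False.
Branch on z5: set z5 = True.
The clause (z7) is unit, so z7 = True.
The clause (z4) is unit, so z4 = True.
The clause (¬z6) is unit, so z6 = False.
Now (z6) is unsatisfied and unit — conflict.
Backtrack on z5: now try z5 = False.
The clause (z3) is unit, so z3 = True.
The clause (z6) is unit, so z6 = True.
The clause (z7) is unit, so z7 = True.
The clause (¬z4) is unit, so z4 = False.
Now (z4) is unsatisfied and unit — conflict.
Neither z5 = True nor z5 = False works.
Neither z2 = True nor z2 = False works.

UNSATISFIABLE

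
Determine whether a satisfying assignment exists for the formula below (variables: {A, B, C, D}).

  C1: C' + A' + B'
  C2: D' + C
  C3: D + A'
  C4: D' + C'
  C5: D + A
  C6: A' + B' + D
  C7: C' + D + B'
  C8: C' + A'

Unsatisfiable

Branch on D: set D = 0.
From the singleton clause (A'), A = 0.
That conflicts with the unit clause (A).
Backtrack on D: now try D = 1.
From the singleton clause (C), C = 1.
That conflicts with the unit clause (C').
Both values of D lead to a conflict.
No assignment satisfies every clause.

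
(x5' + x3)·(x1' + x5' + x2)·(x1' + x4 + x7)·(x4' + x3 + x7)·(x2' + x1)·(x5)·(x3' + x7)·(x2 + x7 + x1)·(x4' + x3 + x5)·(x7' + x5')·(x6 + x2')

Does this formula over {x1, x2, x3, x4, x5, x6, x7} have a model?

Unsatisfiable

(x5) alone gives x5 = 1.
(x3) alone gives x3 = 1.
(x7) alone gives x7 = 1.
Now (x7') is unsatisfied and unit — conflict.
No assignment satisfies every clause.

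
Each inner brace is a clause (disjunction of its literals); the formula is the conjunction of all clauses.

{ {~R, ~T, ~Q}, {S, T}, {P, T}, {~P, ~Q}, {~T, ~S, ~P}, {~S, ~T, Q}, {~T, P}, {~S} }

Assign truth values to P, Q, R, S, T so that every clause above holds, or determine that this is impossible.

P ↦ 1, Q ↦ 0, R ↦ 0, S ↦ 0, T ↦ 1

From the singleton clause (~S), S = 0.
From the singleton clause (T), T = 1.
From the singleton clause (P), P = 1.
From the singleton clause (~Q), Q = 0.
All clauses hold; R can take either value.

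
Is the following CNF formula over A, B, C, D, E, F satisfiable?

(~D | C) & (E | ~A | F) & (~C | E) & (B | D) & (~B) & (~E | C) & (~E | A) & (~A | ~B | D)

The clause (~B) is unit, so B = 0.
The clause (D) is unit, so D = 1.
The clause (C) is unit, so C = 1.
The clause (E) is unit, so E = 1.
The clause (A) is unit, so A = 1.
Every clause is now satisfied; F is unconstrained.
A satisfying assignment: A ↦ 1, B ↦ 0, C ↦ 1, D ↦ 1, E ↦ 1, F ↦ 0.

Yes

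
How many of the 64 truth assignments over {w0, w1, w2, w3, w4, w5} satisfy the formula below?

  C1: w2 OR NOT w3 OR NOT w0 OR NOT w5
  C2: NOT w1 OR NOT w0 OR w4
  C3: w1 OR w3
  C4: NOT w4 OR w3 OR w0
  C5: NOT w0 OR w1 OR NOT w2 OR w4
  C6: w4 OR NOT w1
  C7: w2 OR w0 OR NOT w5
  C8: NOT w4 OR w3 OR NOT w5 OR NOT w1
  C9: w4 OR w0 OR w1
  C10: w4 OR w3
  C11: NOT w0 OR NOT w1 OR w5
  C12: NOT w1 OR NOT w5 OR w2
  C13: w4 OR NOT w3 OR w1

There are 2^6 = 64 truth assignments over (w0, w1, w2, w3, w4, w5).
Split on w1. With w1 = true, the clauses containing w1 are satisfied and NOT w1 drops from the rest; 4 of the 2^5 = 32 assignments to the other variables satisfy what remains.
With w1 = false, by the same count on the reduced clause set, 6 assignments work.
(One model: w0=F, w1=F, w2=F, w3=T, w4=T, w5=F.)
Total: 4 + 6 = 10.

10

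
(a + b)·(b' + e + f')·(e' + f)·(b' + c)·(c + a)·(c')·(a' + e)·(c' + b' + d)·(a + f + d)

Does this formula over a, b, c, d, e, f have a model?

Yes, satisfiable

From the singleton clause (c'), c = 0.
From the singleton clause (b'), b = 0.
From the singleton clause (a), a = 1.
From the singleton clause (e), e = 1.
From the singleton clause (f), f = 1.
Every clause is now satisfied; d is unconstrained.
A satisfying assignment: a: 1, b: 0, c: 0, d: 1, e: 1, f: 1.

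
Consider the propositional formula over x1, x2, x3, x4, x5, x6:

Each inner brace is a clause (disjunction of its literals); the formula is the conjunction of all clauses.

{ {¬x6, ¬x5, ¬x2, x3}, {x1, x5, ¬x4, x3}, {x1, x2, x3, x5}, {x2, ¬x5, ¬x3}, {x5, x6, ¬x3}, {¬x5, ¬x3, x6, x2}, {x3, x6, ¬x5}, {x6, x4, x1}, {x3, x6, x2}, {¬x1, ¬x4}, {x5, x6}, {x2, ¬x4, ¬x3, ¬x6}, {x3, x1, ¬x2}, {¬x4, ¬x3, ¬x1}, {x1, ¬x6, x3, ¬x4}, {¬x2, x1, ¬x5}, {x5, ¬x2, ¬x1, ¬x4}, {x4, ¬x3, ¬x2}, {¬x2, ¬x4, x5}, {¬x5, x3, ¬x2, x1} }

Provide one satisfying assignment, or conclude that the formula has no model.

x1=True,  x2=False,  x3=False,  x4=False,  x5=False,  x6=True

Case x1 = True:
Unit clause (¬x4) forces x4 = False.
Case x5 = False:
Unit clause (x6) forces x6 = True.
Case x3 = False:
Every clause is now satisfied; x2 is unconstrained.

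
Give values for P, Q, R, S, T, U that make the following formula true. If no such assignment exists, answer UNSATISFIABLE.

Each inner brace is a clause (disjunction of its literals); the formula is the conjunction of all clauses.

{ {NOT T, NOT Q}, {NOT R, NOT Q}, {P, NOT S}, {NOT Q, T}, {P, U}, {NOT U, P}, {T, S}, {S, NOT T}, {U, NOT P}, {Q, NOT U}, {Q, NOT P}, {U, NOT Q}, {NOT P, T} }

Try T = false.
From the singleton clause (NOT Q), Q = false.
From the singleton clause (S), S = true.
From the singleton clause (P), P = true.
But (NOT P) is also a unit clause — contradiction.
Undo T and try T = true.
From the singleton clause (NOT Q), Q = false.
From the singleton clause (S), S = true.
From the singleton clause (P), P = true.
But (NOT P) is also a unit clause — contradiction.
Neither T = true nor T = false works.

UNSATISFIABLE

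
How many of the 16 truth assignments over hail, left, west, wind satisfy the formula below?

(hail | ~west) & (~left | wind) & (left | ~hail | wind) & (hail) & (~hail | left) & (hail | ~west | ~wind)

There are 2^4 = 16 truth assignments over (hail, left, west, wind).
Check each against the 6 clauses (columns in the order hail, left, west, wind):
  F F F F  ✗ fails (hail)
  F F F T  ✗ fails (hail)
  F F T F  ✗ fails (hail | ~west)
  F F T T  ✗ fails (hail | ~west)
  F T F F  ✗ fails (~left | wind)
  F T F T  ✗ fails (hail)
  F T T F  ✗ fails (hail | ~west)
  F T T T  ✗ fails (hail | ~west)
  T F F F  ✗ fails (left | ~hail | wind)
  T F F T  ✗ fails (~hail | left)
  T F T F  ✗ fails (left | ~hail | wind)
  T F T T  ✗ fails (~hail | left)
  T T F F  ✗ fails (~left | wind)
  T T F T  ✓ satisfies all
  T T T F  ✗ fails (~left | wind)
  T T T T  ✓ satisfies all
2 of the 16 rows are models.

2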